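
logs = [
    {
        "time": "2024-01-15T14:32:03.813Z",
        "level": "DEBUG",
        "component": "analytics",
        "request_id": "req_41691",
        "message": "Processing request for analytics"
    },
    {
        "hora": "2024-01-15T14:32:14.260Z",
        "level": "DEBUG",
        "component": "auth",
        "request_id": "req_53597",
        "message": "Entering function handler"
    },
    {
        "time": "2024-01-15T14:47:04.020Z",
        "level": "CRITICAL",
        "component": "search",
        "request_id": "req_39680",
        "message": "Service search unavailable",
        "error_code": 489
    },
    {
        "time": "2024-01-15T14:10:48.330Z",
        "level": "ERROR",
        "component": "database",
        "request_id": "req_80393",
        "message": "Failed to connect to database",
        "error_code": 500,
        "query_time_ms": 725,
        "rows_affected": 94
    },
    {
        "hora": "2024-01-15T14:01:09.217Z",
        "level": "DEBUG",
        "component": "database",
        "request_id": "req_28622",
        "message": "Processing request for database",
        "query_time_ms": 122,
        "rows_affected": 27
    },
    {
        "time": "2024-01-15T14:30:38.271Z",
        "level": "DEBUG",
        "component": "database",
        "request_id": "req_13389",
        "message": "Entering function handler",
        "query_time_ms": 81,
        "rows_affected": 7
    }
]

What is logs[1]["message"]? "Entering function handler"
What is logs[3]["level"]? "ERROR"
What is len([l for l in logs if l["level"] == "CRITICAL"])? 1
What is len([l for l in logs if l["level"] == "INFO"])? 0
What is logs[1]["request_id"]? "req_53597"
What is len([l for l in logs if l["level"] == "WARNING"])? 0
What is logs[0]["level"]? "DEBUG"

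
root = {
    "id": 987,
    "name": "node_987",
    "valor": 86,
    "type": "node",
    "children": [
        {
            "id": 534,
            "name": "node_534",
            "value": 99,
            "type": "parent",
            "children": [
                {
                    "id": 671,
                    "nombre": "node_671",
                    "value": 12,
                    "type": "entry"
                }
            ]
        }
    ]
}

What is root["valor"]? 86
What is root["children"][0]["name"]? "node_534"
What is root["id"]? 987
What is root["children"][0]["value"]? 99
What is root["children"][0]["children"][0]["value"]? 12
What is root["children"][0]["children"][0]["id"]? 671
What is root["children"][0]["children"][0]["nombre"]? "node_671"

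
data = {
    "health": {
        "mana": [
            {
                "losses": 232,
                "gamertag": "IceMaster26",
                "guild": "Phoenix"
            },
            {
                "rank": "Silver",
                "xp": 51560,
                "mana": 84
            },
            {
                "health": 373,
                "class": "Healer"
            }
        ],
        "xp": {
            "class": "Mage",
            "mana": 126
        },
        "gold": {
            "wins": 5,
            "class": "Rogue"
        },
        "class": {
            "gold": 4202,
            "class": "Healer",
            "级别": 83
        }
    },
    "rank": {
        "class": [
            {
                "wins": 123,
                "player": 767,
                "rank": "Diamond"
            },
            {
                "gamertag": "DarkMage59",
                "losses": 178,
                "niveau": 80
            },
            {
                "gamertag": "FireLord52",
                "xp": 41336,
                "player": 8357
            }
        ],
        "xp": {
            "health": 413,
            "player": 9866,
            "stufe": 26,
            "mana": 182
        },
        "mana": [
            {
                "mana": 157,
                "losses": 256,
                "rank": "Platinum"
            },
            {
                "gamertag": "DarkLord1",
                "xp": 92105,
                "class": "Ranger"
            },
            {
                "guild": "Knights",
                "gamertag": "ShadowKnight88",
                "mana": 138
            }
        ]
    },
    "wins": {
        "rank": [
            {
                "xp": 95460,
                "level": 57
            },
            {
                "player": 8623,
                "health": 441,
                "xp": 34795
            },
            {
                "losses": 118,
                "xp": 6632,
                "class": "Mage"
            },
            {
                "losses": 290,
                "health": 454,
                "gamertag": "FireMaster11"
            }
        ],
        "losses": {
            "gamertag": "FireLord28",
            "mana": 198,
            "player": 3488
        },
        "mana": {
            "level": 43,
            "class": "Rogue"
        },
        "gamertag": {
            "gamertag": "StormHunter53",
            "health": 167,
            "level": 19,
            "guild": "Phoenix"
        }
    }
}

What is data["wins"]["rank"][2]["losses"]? 118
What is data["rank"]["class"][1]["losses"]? 178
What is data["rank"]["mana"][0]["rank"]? "Platinum"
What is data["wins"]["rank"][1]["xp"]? 34795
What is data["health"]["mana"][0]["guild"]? "Phoenix"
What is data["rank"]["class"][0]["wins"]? 123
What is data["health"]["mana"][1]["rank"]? "Silver"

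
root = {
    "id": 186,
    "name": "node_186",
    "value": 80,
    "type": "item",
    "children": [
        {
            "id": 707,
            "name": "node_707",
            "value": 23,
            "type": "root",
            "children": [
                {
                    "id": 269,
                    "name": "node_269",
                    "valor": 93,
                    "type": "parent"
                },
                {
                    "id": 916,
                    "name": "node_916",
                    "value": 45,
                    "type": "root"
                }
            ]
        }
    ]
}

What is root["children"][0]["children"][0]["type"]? "parent"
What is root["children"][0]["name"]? "node_707"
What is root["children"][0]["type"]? "root"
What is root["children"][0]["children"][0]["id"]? 269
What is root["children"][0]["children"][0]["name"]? "node_269"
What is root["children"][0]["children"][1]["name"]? "node_916"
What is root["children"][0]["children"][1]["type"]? "root"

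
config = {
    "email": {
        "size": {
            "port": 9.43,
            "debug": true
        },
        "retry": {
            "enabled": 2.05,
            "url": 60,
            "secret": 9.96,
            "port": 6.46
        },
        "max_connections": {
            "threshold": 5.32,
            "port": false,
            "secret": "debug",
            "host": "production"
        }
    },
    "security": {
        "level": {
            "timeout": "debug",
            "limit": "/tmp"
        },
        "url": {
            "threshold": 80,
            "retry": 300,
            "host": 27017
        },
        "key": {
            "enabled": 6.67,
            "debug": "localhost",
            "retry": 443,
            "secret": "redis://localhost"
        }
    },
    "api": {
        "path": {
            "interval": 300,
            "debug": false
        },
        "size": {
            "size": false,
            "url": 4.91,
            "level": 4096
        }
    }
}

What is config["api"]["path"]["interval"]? 300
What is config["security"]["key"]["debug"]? "localhost"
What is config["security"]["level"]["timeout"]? "debug"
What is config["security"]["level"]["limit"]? "/tmp"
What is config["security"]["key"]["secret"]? "redis://localhost"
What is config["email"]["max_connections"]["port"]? False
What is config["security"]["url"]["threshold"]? 80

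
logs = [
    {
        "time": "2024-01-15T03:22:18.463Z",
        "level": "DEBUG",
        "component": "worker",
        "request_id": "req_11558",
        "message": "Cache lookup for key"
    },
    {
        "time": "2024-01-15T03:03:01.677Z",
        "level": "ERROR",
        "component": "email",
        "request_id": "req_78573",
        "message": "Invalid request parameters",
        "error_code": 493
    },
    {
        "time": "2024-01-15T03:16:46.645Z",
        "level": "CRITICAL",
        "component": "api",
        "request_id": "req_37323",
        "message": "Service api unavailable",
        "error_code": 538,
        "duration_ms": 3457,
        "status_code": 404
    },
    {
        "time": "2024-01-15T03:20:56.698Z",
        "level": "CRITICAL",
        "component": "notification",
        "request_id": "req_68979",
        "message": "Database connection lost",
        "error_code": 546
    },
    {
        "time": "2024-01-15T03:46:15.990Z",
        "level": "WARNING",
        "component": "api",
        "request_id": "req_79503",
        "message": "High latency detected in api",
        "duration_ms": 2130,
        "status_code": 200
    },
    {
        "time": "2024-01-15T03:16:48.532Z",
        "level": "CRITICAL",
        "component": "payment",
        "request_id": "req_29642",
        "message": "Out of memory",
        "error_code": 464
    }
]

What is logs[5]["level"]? "CRITICAL"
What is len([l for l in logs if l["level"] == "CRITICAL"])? 3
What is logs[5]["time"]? "2024-01-15T03:16:48.532Z"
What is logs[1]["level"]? "ERROR"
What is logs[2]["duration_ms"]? 3457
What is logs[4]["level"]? "WARNING"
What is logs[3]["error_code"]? 546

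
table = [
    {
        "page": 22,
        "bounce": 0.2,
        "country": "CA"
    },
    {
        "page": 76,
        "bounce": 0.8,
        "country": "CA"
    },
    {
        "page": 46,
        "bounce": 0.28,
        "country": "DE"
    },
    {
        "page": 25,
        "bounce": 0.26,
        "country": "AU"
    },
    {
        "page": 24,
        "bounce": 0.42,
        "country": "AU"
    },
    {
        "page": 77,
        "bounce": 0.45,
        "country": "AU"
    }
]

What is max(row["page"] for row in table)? 77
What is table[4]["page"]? 24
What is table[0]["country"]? "CA"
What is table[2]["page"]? 46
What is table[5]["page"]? 77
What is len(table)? 6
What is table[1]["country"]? "CA"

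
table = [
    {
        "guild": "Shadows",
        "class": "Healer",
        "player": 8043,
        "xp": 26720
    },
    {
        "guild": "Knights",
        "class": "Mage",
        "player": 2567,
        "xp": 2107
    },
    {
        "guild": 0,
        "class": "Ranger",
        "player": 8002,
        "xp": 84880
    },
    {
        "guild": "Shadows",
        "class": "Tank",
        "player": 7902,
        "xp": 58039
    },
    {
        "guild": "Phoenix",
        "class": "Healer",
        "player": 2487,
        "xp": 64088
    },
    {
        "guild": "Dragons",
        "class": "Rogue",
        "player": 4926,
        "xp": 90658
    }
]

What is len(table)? 6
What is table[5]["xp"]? 90658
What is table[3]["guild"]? "Shadows"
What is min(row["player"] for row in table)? 2487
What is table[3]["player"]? 7902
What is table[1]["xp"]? 2107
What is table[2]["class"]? "Ranger"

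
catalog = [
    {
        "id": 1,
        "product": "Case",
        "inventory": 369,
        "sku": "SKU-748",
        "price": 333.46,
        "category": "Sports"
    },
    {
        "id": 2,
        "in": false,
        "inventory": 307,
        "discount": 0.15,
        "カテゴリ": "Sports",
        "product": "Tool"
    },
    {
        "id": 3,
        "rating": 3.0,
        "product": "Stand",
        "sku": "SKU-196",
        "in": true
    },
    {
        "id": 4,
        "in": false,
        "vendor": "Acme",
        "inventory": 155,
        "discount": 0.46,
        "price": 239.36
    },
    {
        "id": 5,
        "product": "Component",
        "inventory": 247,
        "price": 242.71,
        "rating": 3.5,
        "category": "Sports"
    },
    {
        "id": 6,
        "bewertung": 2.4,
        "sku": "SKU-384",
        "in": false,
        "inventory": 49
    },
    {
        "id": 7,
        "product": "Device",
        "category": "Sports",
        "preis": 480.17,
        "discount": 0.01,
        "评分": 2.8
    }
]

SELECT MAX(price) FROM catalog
333.46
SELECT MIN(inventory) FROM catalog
49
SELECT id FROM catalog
[1, 2, 3, 4, 5, 6, 7]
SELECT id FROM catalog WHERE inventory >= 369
[1]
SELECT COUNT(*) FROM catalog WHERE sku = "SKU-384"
1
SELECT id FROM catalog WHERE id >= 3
[3, 4, 5, 6, 7]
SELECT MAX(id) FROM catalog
7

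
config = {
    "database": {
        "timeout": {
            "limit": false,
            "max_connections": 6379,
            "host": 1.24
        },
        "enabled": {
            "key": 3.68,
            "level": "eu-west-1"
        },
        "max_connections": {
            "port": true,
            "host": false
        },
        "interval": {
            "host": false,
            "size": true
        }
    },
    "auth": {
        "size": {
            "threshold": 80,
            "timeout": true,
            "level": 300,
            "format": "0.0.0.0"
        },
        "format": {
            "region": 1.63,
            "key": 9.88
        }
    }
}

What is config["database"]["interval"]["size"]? True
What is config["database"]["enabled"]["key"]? 3.68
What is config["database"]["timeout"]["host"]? 1.24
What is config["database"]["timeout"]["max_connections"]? 6379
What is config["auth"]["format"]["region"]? 1.63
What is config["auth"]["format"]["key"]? 9.88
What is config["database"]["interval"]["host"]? False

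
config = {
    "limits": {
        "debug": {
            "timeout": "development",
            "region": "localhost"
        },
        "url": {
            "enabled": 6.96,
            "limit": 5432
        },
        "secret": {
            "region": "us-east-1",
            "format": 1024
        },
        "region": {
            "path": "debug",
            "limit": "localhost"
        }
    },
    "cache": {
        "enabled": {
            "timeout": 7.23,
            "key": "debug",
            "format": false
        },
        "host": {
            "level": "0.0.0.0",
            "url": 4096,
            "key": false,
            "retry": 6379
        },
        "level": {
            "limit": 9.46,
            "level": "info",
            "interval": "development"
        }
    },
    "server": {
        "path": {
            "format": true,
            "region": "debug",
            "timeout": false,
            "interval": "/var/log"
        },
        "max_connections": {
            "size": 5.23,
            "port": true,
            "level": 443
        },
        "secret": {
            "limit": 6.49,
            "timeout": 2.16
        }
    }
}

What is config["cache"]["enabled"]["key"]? "debug"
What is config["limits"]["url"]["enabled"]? 6.96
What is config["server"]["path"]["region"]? "debug"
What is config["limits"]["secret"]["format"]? 1024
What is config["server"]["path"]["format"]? True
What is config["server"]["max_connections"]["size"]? 5.23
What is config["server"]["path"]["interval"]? "/var/log"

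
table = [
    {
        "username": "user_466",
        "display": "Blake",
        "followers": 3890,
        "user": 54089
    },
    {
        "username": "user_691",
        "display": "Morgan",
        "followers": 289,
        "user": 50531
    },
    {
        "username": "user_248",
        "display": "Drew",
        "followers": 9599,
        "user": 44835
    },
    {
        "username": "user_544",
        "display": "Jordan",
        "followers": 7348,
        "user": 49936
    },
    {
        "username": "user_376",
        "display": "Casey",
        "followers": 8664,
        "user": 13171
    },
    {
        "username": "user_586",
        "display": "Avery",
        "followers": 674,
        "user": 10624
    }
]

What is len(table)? 6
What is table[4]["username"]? "user_376"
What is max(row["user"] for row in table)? 54089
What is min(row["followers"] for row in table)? 289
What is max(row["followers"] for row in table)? 9599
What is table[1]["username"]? "user_691"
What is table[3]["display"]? "Jordan"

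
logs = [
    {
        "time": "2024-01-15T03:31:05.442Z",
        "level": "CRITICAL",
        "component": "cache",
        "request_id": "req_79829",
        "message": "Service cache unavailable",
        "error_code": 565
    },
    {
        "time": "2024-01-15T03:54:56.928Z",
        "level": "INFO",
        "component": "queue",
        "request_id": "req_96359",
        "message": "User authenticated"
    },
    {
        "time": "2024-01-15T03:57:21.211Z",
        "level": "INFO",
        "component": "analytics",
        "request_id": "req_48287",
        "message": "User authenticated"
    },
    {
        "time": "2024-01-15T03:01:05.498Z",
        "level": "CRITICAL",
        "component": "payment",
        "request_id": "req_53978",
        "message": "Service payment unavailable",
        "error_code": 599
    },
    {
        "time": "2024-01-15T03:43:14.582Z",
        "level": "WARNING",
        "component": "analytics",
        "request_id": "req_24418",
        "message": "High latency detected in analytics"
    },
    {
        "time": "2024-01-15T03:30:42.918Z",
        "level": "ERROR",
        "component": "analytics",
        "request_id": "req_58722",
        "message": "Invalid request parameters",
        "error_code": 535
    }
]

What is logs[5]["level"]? "ERROR"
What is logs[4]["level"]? "WARNING"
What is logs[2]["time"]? "2024-01-15T03:57:21.211Z"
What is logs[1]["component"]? "queue"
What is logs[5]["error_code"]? 535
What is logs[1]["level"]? "INFO"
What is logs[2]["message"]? "User authenticated"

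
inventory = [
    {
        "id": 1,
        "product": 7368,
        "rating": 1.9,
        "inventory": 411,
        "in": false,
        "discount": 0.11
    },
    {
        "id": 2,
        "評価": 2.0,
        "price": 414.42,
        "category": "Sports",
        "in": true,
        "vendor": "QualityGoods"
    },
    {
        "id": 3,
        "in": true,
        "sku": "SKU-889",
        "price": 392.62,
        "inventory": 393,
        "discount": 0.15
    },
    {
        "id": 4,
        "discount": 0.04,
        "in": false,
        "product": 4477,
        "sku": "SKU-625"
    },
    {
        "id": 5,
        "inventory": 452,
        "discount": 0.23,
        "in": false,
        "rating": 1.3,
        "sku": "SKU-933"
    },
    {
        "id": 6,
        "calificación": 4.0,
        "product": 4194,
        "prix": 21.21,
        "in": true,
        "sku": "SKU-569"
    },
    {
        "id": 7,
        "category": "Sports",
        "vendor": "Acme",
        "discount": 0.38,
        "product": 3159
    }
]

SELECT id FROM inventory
[1, 2, 3, 4, 5, 6, 7]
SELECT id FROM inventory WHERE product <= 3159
[7]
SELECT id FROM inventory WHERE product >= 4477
[1, 4]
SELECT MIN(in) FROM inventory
False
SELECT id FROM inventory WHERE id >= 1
[1, 2, 3, 4, 5, 6, 7]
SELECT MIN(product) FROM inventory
3159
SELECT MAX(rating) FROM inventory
1.9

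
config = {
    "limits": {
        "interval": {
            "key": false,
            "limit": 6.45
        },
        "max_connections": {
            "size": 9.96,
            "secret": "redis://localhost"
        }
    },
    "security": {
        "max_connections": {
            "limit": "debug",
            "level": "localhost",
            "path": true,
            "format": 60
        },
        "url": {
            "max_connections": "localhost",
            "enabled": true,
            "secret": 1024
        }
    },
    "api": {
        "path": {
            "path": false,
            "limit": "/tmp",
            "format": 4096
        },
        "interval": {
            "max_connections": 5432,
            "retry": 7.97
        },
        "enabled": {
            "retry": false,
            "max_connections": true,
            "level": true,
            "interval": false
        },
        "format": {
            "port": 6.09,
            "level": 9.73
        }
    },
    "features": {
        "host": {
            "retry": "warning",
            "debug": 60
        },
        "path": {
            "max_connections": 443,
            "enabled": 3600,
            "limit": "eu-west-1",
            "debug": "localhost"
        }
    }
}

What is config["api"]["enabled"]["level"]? True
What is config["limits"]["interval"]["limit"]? 6.45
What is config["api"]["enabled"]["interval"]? False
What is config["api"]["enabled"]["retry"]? False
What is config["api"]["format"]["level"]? 9.73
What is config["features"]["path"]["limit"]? "eu-west-1"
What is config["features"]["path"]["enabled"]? 3600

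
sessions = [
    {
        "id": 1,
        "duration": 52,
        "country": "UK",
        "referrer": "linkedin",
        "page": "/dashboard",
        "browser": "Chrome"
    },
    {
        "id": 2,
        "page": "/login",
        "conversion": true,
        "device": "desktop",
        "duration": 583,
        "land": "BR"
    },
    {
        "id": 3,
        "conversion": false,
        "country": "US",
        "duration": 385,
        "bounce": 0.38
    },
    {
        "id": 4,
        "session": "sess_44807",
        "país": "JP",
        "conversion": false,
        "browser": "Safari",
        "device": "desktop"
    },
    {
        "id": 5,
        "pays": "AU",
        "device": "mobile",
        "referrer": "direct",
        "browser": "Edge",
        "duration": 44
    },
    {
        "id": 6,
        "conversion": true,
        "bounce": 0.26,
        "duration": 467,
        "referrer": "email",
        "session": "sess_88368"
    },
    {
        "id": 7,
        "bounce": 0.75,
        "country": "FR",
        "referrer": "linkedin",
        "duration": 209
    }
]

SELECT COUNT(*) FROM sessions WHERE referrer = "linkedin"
2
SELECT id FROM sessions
[1, 2, 3, 4, 5, 6, 7]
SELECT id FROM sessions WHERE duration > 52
[2, 3, 6, 7]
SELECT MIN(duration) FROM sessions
44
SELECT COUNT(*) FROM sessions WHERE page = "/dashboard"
1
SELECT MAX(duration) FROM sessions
583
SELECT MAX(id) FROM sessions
7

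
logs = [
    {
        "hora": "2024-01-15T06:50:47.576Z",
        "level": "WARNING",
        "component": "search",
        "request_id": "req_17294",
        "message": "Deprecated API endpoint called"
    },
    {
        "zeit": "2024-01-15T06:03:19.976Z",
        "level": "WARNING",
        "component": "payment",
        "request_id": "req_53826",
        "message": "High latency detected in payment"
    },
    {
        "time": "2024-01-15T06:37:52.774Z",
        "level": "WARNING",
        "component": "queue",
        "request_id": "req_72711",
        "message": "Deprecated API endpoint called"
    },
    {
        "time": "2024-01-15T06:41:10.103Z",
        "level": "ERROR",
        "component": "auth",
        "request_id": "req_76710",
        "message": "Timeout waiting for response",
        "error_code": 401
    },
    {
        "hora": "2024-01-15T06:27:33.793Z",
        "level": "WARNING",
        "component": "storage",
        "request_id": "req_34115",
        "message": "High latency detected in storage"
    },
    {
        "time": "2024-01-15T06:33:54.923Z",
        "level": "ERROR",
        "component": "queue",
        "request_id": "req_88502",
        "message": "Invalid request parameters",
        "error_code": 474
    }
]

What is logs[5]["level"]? "ERROR"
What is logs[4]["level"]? "WARNING"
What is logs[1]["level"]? "WARNING"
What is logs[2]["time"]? "2024-01-15T06:37:52.774Z"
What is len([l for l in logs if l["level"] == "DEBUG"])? 0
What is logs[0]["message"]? "Deprecated API endpoint called"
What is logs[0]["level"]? "WARNING"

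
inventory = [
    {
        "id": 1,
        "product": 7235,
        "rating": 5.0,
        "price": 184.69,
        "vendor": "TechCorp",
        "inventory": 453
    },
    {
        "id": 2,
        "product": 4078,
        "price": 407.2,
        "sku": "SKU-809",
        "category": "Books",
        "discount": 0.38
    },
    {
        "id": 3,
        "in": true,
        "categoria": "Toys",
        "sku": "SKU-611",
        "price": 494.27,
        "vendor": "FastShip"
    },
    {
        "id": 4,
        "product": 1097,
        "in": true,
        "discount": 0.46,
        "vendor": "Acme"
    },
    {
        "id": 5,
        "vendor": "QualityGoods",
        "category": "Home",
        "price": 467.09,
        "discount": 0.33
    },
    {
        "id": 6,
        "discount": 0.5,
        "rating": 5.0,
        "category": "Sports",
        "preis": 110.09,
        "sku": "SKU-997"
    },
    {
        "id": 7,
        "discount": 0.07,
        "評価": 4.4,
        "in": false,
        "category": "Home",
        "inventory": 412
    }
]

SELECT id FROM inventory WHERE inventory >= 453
[1]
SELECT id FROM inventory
[1, 2, 3, 4, 5, 6, 7]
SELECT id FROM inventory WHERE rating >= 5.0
[1, 6]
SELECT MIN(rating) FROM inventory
5.0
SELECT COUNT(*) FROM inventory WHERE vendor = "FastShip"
1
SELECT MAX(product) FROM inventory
7235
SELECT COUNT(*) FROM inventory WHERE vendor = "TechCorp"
1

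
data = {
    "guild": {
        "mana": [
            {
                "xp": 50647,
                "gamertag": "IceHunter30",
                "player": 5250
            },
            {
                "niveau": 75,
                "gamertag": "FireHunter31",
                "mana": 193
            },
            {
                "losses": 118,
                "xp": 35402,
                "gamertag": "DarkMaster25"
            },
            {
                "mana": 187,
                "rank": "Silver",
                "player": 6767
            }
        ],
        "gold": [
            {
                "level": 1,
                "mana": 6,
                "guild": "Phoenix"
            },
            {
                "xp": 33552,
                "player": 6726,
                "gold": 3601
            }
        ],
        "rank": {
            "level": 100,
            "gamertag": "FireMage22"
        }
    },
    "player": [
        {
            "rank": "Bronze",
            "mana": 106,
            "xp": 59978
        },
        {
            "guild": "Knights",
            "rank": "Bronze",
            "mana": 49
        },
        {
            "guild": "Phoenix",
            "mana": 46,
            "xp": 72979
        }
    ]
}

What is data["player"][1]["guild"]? "Knights"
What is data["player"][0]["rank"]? "Bronze"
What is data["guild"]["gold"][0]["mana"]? 6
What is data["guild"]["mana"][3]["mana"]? 187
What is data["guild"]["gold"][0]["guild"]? "Phoenix"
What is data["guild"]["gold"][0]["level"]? 1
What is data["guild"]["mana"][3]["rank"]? "Silver"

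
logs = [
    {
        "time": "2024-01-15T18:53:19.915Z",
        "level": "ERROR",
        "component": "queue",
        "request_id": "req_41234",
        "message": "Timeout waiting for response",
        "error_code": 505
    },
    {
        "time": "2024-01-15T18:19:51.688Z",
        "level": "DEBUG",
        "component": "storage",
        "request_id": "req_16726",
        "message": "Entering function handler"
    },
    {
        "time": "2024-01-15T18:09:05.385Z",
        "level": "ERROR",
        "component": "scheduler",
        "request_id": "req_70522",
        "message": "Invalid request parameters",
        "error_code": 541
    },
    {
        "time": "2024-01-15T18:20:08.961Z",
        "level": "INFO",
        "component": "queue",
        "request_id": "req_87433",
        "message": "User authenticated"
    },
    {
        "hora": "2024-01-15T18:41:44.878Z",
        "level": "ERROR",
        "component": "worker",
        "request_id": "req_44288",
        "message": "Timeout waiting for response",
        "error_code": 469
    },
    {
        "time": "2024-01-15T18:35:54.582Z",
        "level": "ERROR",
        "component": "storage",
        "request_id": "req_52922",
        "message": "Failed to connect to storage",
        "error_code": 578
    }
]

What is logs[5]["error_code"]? 578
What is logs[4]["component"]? "worker"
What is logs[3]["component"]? "queue"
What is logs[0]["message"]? "Timeout waiting for response"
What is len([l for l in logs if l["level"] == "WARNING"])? 0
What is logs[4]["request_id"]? "req_44288"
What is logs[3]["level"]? "INFO"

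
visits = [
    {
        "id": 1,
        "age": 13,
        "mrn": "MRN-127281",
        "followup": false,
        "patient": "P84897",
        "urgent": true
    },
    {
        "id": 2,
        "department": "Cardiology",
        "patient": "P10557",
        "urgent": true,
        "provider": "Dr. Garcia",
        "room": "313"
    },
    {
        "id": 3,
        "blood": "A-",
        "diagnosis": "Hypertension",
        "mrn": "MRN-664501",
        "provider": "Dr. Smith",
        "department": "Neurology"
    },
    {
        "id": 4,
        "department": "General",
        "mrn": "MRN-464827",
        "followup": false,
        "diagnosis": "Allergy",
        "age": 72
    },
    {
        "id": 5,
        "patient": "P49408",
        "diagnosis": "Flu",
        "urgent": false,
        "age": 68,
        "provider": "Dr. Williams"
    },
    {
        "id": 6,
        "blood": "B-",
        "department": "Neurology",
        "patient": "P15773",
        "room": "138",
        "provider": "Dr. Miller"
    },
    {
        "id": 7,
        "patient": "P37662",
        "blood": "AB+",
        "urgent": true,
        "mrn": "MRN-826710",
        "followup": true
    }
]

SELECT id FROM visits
[1, 2, 3, 4, 5, 6, 7]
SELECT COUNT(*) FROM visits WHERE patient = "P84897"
1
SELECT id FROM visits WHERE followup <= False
[1, 4]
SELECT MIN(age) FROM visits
13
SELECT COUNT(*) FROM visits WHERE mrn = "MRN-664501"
1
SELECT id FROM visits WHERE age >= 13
[1, 4, 5]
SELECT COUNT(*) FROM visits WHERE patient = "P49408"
1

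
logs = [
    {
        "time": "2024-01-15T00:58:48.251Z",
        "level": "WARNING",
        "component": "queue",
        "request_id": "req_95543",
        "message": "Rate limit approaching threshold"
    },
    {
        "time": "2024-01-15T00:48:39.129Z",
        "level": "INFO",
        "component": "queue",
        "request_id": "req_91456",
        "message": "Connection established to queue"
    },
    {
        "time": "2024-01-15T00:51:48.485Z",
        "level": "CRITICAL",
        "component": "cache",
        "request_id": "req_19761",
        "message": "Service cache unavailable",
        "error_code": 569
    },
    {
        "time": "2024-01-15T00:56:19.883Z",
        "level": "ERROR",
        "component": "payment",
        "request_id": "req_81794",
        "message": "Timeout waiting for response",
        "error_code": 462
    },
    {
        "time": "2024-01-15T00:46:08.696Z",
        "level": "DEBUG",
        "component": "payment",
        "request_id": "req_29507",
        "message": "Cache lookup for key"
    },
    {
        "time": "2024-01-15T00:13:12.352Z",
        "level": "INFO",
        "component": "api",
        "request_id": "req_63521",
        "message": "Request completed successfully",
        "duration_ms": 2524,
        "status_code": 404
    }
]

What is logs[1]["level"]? "INFO"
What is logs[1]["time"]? "2024-01-15T00:48:39.129Z"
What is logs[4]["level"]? "DEBUG"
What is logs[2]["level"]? "CRITICAL"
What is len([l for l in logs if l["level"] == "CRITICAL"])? 1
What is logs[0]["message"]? "Rate limit approaching threshold"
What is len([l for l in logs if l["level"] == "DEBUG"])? 1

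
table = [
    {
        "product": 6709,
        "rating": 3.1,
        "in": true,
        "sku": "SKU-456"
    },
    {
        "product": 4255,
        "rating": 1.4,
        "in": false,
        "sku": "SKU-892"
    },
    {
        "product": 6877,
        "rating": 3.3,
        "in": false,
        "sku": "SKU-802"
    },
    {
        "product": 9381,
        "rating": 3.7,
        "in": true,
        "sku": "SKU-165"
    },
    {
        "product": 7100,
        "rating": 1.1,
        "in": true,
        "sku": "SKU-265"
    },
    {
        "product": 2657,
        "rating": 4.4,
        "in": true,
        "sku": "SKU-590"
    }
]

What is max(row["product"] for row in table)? 9381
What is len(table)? 6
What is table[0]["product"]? 6709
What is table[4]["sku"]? "SKU-265"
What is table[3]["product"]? 9381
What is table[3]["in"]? True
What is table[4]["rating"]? 1.1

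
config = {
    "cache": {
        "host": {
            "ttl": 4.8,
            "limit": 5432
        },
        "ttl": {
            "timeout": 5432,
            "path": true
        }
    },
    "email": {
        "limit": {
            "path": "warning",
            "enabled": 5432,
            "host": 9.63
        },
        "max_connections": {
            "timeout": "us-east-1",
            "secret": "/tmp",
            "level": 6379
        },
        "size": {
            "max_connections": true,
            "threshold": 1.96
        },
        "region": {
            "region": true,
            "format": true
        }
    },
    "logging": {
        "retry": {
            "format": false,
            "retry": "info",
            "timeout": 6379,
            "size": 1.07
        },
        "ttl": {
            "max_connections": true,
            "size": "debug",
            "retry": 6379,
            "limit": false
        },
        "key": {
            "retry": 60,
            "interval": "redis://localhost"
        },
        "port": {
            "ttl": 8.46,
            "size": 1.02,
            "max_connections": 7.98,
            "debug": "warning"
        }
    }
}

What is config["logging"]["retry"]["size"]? 1.07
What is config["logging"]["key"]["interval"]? "redis://localhost"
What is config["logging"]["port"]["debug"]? "warning"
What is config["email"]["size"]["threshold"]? 1.96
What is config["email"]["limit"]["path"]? "warning"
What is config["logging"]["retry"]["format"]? False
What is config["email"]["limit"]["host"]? 9.63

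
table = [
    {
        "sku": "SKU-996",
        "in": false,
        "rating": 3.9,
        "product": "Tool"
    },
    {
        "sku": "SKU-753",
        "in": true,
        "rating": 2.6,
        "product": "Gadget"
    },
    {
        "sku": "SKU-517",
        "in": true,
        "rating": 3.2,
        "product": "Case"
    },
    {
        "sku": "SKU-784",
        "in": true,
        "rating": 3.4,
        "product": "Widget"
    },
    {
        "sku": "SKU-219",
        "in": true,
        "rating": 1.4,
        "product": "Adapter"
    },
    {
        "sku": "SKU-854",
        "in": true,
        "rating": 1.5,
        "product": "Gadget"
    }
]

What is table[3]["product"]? "Widget"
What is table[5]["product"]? "Gadget"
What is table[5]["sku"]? "SKU-854"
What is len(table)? 6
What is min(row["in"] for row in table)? False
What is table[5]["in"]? True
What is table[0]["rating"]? 3.9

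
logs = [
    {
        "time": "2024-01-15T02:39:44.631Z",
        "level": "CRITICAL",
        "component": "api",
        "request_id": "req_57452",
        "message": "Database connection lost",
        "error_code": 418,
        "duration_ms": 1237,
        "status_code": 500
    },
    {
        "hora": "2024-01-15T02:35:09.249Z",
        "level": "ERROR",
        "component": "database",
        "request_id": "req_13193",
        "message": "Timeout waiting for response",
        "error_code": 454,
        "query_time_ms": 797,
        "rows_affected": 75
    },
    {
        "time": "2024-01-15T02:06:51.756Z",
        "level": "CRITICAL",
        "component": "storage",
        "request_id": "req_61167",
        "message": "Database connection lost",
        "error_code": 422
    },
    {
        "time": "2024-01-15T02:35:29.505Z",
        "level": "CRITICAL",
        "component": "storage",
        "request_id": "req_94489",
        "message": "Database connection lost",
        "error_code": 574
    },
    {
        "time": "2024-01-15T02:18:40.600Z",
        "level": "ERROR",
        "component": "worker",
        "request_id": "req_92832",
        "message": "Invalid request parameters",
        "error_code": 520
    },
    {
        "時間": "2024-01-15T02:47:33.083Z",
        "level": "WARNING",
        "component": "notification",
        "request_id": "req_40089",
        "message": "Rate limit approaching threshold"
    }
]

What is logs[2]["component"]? "storage"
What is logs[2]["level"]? "CRITICAL"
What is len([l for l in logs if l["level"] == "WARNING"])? 1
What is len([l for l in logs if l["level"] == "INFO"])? 0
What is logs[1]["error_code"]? 454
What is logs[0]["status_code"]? 500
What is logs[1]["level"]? "ERROR"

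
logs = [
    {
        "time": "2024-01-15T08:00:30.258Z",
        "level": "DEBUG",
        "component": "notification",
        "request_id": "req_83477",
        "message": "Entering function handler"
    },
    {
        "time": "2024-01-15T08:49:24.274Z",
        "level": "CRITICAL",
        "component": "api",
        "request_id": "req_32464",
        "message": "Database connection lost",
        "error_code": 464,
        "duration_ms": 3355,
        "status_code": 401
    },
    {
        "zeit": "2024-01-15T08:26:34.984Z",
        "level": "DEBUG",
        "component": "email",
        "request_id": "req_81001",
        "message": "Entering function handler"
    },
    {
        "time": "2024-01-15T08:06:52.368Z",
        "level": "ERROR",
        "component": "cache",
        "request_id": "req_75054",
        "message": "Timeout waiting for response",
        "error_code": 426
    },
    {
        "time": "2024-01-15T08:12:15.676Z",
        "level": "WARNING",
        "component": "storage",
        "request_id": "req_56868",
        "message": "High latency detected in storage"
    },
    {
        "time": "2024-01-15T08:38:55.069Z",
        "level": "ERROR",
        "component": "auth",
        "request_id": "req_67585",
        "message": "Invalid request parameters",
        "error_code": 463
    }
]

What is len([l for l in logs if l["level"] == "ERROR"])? 2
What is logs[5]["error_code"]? 463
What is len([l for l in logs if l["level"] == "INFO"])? 0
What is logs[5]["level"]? "ERROR"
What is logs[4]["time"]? "2024-01-15T08:12:15.676Z"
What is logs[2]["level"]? "DEBUG"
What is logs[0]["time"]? "2024-01-15T08:00:30.258Z"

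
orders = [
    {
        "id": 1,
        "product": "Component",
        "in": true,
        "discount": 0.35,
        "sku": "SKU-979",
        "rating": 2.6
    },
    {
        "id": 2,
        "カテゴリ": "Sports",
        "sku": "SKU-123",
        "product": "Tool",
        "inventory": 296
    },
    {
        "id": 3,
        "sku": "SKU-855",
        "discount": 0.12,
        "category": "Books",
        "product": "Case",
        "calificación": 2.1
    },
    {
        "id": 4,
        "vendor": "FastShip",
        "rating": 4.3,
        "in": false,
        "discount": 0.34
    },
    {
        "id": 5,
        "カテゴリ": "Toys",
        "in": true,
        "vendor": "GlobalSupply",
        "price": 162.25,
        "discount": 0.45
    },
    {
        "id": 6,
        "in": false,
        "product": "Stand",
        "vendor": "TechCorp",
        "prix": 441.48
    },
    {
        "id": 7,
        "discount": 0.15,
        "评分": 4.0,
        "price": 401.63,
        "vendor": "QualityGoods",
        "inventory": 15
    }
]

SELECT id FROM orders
[1, 2, 3, 4, 5, 6, 7]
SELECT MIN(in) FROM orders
False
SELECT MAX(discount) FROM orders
0.45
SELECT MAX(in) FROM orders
True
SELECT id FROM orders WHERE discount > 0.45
[]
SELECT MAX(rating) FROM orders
4.3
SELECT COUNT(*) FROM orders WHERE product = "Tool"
1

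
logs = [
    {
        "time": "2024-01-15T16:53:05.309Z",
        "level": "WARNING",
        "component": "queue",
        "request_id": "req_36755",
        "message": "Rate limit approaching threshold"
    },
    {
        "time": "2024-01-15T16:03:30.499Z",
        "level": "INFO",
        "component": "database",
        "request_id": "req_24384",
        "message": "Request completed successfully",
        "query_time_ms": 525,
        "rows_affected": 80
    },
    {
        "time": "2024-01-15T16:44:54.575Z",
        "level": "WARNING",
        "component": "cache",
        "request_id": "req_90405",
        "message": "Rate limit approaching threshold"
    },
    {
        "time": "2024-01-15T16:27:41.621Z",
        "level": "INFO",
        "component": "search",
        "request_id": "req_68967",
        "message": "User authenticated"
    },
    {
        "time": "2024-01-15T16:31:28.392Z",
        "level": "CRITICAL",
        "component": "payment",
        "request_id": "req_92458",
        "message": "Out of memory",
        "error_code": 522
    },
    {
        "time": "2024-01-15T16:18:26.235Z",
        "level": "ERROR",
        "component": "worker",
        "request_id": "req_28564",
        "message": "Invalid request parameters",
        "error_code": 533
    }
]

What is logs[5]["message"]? "Invalid request parameters"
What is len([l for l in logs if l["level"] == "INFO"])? 2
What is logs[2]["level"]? "WARNING"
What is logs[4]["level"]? "CRITICAL"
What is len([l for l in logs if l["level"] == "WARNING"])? 2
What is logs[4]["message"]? "Out of memory"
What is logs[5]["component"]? "worker"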